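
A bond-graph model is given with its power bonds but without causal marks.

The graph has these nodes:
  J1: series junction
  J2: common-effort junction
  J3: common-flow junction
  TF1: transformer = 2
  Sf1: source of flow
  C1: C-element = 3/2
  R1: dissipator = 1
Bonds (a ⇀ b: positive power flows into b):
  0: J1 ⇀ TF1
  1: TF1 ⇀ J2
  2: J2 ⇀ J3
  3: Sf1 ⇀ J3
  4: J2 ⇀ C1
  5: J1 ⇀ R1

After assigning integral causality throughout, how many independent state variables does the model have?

1  (C1 all integral)

bond 3 stroke→Sf1  (Sf1 (Sf) sets flow on bond)
bond 2 stroke→J3  (common-f at J3 fixed by 3)
bond 4 stroke→J2  (prefer integral on C1)
bond 1 stroke→TF1  (0-jn J2 has e-setter on 4)
bond 0 stroke→J1  (TF1 one-in-one-out from 1)
bond 5 stroke→R1  (only one flow-in slot at J1)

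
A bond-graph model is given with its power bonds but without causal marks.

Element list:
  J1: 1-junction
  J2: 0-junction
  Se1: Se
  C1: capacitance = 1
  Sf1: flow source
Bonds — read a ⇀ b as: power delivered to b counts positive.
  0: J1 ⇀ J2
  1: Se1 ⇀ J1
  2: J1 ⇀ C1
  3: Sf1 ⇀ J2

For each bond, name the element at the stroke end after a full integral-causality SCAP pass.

β1 stroke at J1  (Se1 fixes effort; stroke away)
β3 stroke at Sf1  (Sf1 (Sf) sets flow on bond)
β0 stroke at J2  (J2 needs exactly one e-in)
β2 stroke at J1  (1-jn J1 has f-setter on 0)

bond 0 stroke→J2
bond 1 stroke→J1
bond 2 stroke→J1
bond 3 stroke→Sf1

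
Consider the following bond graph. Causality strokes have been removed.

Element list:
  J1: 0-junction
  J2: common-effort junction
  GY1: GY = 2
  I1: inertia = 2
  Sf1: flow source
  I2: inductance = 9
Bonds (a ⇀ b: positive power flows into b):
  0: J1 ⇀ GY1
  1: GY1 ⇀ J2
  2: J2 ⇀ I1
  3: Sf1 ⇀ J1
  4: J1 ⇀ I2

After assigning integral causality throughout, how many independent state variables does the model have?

2  (I1, I2 all integral)

#3 stroke→Sf1  (source Sf1 imposes f)
#2 stroke→I1  (prefer integral on I1)
#1 stroke→J2  (only one effort-in slot at J2)
#0 stroke→J1  (through GY1, causality inverts; strokes same side of GY1)
#4 stroke→I2  (common-e at J1 fixed by 0)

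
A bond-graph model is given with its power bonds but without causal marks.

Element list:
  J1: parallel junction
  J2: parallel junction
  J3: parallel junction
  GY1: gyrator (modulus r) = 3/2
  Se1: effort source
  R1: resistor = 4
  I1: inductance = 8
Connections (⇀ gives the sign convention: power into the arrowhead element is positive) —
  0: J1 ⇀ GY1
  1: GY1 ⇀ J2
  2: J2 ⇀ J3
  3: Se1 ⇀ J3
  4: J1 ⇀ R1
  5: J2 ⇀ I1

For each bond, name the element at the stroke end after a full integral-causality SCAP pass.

#3 →J3  (Se1 fixes effort; stroke away)
#2 →J2  (0-jn J3 has e-setter on 3)
#1 →GY1  (J2: bond 2 brought effort, rest push out)
#5 →I1  (common-e at J2 fixed by 2)
#0 →GY1  (GY1 both-in/both-out from 1)
#4 →J1  (J1 needs exactly one e-in)

bond 0 stroke at GY1
bond 1 stroke at GY1
bond 2 stroke at J2
bond 3 stroke at J3
bond 4 stroke at J1
bond 5 stroke at I1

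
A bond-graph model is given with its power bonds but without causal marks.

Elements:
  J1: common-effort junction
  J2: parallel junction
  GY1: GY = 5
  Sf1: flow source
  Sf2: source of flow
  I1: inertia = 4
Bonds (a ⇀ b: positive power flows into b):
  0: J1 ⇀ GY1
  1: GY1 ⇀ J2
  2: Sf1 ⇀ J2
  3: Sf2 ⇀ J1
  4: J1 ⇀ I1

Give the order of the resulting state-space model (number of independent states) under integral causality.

β2 |Sf1  (Sf1 fixes flow; stroke at Sf1)
β3 |Sf2  (Sf2: flow source, stroke at near end)
β1 |J2  (closing 0-jn rule on J2)
β0 |J1  (GY1 both-in/both-out from 1)
β4 |I1  (J1: bond 0 brought effort, rest push out)

1  (I1 all integral)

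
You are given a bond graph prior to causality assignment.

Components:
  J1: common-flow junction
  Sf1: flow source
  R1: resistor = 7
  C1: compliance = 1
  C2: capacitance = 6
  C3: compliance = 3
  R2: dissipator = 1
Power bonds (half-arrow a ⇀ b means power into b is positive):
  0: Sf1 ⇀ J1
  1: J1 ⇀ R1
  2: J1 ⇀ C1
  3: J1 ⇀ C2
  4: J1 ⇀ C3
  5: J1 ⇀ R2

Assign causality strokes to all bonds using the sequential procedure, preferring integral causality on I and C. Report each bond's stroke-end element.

bond 0 →Sf1
bond 1 →J1
bond 2 →J1
bond 3 →J1
bond 4 →J1
bond 5 →J1

β0 stroke→Sf1  (source Sf1 imposes f)
β1 stroke→J1  (J1: bond 0 brought flow, rest push out)
β2 stroke→J1  (J1: bond 0 brought flow, rest push out)
β3 stroke→J1  (1-jn J1 has f-setter on 0)
β4 stroke→J1  (1-jn J1 has f-setter on 0)
β5 stroke→J1  (J1: bond 0 brought flow, rest push out)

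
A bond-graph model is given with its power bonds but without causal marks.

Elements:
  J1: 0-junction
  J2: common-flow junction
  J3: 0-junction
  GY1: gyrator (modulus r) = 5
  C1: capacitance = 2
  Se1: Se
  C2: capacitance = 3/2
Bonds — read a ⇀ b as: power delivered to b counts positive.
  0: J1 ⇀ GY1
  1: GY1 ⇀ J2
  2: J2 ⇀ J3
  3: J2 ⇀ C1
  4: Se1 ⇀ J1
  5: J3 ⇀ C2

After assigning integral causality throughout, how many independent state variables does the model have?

2  (C1, C2 all integral)

β4 →J1  (source Se1 imposes e)
β0 →GY1  (common-e at J1 fixed by 4)
β1 →GY1  (GY GY1: same side as bond 0)
β2 →J2  (J2: bond 1 brought flow, rest push out)
β3 →J2  (J2: bond 1 brought flow, rest push out)
β5 →J3  (closing 0-jn rule on J3)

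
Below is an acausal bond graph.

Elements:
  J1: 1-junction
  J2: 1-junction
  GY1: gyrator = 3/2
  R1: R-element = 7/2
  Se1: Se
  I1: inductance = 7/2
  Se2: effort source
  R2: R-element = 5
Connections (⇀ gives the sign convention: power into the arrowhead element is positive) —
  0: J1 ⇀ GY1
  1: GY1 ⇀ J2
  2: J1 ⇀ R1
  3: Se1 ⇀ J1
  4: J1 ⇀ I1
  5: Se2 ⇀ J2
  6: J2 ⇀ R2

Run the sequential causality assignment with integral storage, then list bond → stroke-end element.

b0 stroke at J1
b1 stroke at J2
b2 stroke at J1
b3 stroke at J1
b4 stroke at I1
b5 stroke at J2
b6 stroke at R2

β3 stroke at J1  (Se1 fixes effort; stroke away)
β5 stroke at J2  (Se2 fixes effort; stroke away)
β4 stroke at I1  (I1 outputs flow p/I1)
β0 stroke at J1  (J1 flow already set via bond 4)
β2 stroke at J1  (J1: bond 4 brought flow, rest push out)
β1 stroke at J2  (GY GY1: same side as bond 0)
β6 stroke at R2  (only one flow-in slot at J2)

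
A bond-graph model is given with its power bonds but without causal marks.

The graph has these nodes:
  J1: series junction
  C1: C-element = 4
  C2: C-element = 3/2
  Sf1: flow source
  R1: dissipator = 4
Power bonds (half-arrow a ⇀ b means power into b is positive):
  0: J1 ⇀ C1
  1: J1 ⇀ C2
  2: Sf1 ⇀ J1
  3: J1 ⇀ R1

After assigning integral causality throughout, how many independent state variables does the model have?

bond 2 stroke→Sf1  (source Sf1 imposes f)
bond 0 stroke→J1  (1-jn J1 has f-setter on 2)
bond 1 stroke→J1  (J1: bond 2 brought flow, rest push out)
bond 3 stroke→J1  (common-f at J1 fixed by 2)

2  (C1, C2 all integral)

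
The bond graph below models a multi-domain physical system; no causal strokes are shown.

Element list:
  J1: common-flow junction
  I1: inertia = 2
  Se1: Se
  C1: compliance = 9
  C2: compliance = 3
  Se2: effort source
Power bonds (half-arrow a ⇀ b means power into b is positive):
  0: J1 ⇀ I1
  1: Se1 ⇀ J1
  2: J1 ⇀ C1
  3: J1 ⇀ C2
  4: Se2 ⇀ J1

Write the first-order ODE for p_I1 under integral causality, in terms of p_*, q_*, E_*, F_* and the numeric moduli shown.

dp_I1/dt = E_Se1 + E_Se2 - q_C1/9 - q_C2/3

b1 stroke→J1  (Se1 (Se) sets effort on bond)
b4 stroke→J1  (Se2: effort source, stroke at far end)
b0 stroke→I1  (prefer integral on I1)
b2 stroke→J1  (J1: bond 0 brought flow, rest push out)
b3 stroke→J1  (J1: bond 0 brought flow, rest push out)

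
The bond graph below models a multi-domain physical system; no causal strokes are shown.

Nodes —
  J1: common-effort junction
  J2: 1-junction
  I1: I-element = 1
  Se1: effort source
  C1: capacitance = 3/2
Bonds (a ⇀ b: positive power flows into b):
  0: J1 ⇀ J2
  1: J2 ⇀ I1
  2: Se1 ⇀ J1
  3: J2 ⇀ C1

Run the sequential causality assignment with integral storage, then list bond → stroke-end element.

bond 2 stroke at J1  (Se1 (Se) sets effort on bond)
bond 0 stroke at J2  (0-jn J1 has e-setter on 2)
bond 1 stroke at I1  (prefer integral on I1)
bond 3 stroke at J2  (J2: bond 1 brought flow, rest push out)

bond 0 stroke→J2
bond 1 stroke→I1
bond 2 stroke→J1
bond 3 stroke→J2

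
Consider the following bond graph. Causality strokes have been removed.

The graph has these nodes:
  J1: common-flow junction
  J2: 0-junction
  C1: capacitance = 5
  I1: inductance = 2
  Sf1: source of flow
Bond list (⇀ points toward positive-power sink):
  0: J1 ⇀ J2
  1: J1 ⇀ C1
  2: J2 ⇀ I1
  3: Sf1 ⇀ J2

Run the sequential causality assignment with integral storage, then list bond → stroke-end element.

b0 |J2
b1 |J1
b2 |I1
b3 |Sf1

b3 stroke→Sf1  (Sf1 (Sf) sets flow on bond)
b1 stroke→J1  (C1: C, integral causality)
b0 stroke→J2  (J1: last free bond brings flow in)
b2 stroke→I1  (common-e at J2 fixed by 0)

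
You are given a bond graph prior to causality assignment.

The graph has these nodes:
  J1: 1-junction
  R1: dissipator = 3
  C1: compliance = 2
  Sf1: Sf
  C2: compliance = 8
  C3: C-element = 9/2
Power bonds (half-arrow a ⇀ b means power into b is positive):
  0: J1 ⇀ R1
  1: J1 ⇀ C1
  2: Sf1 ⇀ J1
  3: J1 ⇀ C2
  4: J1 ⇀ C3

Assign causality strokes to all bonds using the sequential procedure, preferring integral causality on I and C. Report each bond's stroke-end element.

b2 →Sf1  (Sf1 (Sf) sets flow on bond)
b0 →J1  (1-jn J1 has f-setter on 2)
b1 →J1  (common-f at J1 fixed by 2)
b3 →J1  (common-f at J1 fixed by 2)
b4 →J1  (1-jn J1 has f-setter on 2)

#0 |J1
#1 |J1
#2 |Sf1
#3 |J1
#4 |J1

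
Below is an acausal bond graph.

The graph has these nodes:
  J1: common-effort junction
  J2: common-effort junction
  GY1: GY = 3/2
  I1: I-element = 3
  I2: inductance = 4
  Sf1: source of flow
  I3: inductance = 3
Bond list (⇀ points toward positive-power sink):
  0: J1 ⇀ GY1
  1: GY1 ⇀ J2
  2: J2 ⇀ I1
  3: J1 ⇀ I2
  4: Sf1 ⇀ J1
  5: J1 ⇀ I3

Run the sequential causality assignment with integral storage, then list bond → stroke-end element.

b0 |J1
b1 |J2
b2 |I1
b3 |I2
b4 |Sf1
b5 |I3

β4 stroke→Sf1  (source Sf1 imposes f)
β2 stroke→I1  (prefer integral on I1)
β1 stroke→J2  (only one effort-in slot at J2)
β0 stroke→J1  (GY1 both-in/both-out from 1)
β3 stroke→I2  (0-jn J1 has e-setter on 0)
β5 stroke→I3  (0-jn J1 has e-setter on 0)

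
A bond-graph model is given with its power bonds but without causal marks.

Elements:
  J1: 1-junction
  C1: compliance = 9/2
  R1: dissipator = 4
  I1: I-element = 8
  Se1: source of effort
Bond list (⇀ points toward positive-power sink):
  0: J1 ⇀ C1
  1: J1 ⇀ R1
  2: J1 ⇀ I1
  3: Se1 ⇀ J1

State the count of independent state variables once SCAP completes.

2  (C1, I1 all integral)

bond 3 |J1  (Se1 (Se) sets effort on bond)
bond 0 |J1  (prefer integral on C1)
bond 2 |I1  (I1 integral (f out))
bond 1 |J1  (J1: bond 2 brought flow, rest push out)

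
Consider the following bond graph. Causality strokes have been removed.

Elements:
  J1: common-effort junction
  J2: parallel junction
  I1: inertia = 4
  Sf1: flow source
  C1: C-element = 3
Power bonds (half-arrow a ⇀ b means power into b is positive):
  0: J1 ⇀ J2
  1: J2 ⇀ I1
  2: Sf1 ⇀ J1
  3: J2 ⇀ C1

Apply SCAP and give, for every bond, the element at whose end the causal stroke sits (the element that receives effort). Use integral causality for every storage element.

#0 stroke at J1
#1 stroke at I1
#2 stroke at Sf1
#3 stroke at J2

bond 2 stroke→Sf1  (Sf1 (Sf) sets flow on bond)
bond 0 stroke→J1  (only one effort-in slot at J1)
bond 1 stroke→I1  (I1 integral (f out))
bond 3 stroke→J2  (closing 0-jn rule on J2)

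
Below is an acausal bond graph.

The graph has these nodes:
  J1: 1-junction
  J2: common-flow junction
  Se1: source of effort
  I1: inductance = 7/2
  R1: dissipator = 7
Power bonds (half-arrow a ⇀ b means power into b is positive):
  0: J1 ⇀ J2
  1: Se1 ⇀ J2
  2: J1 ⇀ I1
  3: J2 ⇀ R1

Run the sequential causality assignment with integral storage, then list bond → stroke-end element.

b1 |J2  (Se1 fixes effort; stroke away)
b2 |I1  (I1: I, integral causality)
b0 |J1  (common-f at J1 fixed by 2)
b3 |J2  (J2 flow already set via bond 0)

#0 →J1
#1 →J2
#2 →I1
#3 →J2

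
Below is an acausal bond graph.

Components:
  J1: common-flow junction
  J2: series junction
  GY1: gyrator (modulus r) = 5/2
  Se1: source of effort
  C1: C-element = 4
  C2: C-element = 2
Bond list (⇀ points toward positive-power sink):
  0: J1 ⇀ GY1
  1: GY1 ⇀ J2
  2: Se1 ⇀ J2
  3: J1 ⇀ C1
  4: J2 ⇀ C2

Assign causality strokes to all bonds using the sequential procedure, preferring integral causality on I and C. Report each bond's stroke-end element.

b2 |J2  (Se1 fixes effort; stroke away)
b3 |J1  (C1 integral (e out))
b0 |GY1  (only one flow-in slot at J1)
b1 |GY1  (through GY1, causality inverts; strokes same side of GY1)
b4 |J2  (common-f at J2 fixed by 1)

b0 →GY1
b1 →GY1
b2 →J2
b3 →J1
b4 →J2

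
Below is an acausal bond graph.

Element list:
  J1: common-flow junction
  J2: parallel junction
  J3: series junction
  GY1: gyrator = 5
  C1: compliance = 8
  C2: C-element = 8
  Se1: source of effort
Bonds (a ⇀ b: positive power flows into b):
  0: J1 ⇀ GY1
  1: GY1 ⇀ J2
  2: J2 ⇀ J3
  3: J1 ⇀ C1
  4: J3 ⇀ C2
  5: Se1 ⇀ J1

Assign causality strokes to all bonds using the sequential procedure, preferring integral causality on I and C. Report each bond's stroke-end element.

bond 0 stroke at GY1
bond 1 stroke at GY1
bond 2 stroke at J2
bond 3 stroke at J1
bond 4 stroke at J3
bond 5 stroke at J1

b5 stroke→J1  (Se1 fixes effort; stroke away)
b3 stroke→J1  (C1 integral (e out))
b0 stroke→GY1  (J1 needs exactly one f-in)
b1 stroke→GY1  (GY1 both-in/both-out from 0)
b2 stroke→J2  (closing 0-jn rule on J2)
b4 stroke→J3  (common-f at J3 fixed by 2)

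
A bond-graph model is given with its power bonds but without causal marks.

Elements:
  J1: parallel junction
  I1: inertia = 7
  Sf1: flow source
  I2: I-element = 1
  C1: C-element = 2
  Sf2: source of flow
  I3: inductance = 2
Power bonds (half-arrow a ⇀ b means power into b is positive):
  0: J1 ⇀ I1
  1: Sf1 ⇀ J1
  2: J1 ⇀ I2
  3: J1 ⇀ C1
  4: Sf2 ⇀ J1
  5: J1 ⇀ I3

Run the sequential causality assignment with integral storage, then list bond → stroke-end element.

#1 stroke→Sf1  (Sf1: flow source, stroke at near end)
#4 stroke→Sf2  (Sf2: flow source, stroke at near end)
#0 stroke→I1  (prefer integral on I1)
#2 stroke→I2  (I2 integral (f out))
#3 stroke→J1  (C1 outputs effort q/C1)
#5 stroke→I3  (J1: bond 3 brought effort, rest push out)

bond 0 →I1
bond 1 →Sf1
bond 2 →I2
bond 3 →J1
bond 4 →Sf2
bond 5 →I3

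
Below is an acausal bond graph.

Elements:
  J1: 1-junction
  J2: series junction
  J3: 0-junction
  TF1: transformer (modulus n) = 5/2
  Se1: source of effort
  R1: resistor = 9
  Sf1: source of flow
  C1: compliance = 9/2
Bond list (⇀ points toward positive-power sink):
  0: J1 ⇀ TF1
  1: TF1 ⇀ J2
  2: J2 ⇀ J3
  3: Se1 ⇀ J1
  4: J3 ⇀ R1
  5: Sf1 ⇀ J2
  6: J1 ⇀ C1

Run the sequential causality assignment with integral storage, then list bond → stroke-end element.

β3 →J1  (Se1: effort source, stroke at far end)
β5 →Sf1  (Sf1 fixes flow; stroke at Sf1)
β1 →J2  (1-jn J2 has f-setter on 5)
β2 →J2  (J2: bond 5 brought flow, rest push out)
β4 →J3  (closing 0-jn rule on J3)
β0 →TF1  (TF1: transformer flips bond 1)
β6 →J1  (common-f at J1 fixed by 0)

bond 0 stroke at TF1
bond 1 stroke at J2
bond 2 stroke at J2
bond 3 stroke at J1
bond 4 stroke at J3
bond 5 stroke at Sf1
bond 6 stroke at J1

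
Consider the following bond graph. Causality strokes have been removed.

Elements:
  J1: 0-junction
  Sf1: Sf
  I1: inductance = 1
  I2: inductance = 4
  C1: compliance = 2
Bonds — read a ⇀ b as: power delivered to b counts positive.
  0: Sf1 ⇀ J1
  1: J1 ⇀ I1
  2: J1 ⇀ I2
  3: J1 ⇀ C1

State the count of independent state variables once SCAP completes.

3  (C1, I1, I2 all integral)

#0 stroke at Sf1  (source Sf1 imposes f)
#1 stroke at I1  (I1 integral (f out))
#2 stroke at I2  (I2 integral (f out))
#3 stroke at J1  (only one effort-in slot at J1)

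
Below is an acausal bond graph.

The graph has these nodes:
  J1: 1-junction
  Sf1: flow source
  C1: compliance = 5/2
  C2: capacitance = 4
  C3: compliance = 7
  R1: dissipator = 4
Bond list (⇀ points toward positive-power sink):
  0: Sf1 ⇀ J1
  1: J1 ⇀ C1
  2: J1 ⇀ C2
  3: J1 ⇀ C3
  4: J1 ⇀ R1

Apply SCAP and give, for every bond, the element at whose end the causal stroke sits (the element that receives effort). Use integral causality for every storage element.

β0 →Sf1  (Sf1 (Sf) sets flow on bond)
β1 →J1  (1-jn J1 has f-setter on 0)
β2 →J1  (J1 flow already set via bond 0)
β3 →J1  (J1 flow already set via bond 0)
β4 →J1  (1-jn J1 has f-setter on 0)

β0 |Sf1
β1 |J1
β2 |J1
β3 |J1
β4 |J1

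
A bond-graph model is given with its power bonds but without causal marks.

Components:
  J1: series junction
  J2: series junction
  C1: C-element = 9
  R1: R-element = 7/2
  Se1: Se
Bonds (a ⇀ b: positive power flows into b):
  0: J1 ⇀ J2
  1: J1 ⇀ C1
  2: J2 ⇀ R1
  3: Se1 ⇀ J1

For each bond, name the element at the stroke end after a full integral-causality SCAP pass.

b3 |J1  (Se1 fixes effort; stroke away)
b1 |J1  (C1 integral (e out))
b0 |J2  (only one flow-in slot at J1)
b2 |R1  (closing 1-jn rule on J2)

bond 0 stroke→J2
bond 1 stroke→J1
bond 2 stroke→R1
bond 3 stroke→J1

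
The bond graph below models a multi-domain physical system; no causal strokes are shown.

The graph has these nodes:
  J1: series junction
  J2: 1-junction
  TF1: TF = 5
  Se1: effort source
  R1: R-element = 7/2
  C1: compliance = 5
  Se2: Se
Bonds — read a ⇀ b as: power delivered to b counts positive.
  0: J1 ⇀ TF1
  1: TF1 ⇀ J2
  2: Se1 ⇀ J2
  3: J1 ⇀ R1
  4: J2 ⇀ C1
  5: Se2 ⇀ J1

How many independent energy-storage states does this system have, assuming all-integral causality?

β2 →J2  (Se1: effort source, stroke at far end)
β5 →J1  (Se2 (Se) sets effort on bond)
β4 →J2  (C1: C, integral causality)
β1 →TF1  (J2 needs exactly one f-in)
β0 →J1  (TF TF1: opposite of bond 1)
β3 →R1  (only one flow-in slot at J1)

1  (C1 all integral)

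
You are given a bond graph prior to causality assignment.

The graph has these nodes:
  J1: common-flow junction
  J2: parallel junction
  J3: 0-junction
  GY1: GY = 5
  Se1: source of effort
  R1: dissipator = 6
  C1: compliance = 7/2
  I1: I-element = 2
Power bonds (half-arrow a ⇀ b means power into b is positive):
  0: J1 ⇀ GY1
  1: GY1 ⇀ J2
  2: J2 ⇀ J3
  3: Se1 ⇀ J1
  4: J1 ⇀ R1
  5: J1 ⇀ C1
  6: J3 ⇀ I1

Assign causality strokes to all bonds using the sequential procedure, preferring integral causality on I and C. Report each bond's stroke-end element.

bond 0 stroke at J1
bond 1 stroke at J2
bond 2 stroke at J3
bond 3 stroke at J1
bond 4 stroke at R1
bond 5 stroke at J1
bond 6 stroke at I1

bond 3 |J1  (source Se1 imposes e)
bond 5 |J1  (C1 integral (e out))
bond 6 |I1  (prefer integral on I1)
bond 2 |J3  (closing 0-jn rule on J3)
bond 1 |J2  (J2 needs exactly one e-in)
bond 0 |J1  (through GY1, causality inverts; strokes same side of GY1)
bond 4 |R1  (only one flow-in slot at J1)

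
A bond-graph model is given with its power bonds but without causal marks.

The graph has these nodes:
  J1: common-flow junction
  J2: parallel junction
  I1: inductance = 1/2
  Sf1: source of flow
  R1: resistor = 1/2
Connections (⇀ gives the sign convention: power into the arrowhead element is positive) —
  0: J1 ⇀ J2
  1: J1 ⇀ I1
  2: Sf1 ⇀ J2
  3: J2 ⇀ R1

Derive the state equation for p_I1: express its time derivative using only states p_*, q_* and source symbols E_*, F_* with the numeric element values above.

dp_I1/dt = -F_Sf1/2 - p_I1

β2 →Sf1  (source Sf1 imposes f)
β1 →I1  (I1 integral (f out))
β0 →J1  (1-jn J1 has f-setter on 1)
β3 →J2  (only one effort-in slot at J2)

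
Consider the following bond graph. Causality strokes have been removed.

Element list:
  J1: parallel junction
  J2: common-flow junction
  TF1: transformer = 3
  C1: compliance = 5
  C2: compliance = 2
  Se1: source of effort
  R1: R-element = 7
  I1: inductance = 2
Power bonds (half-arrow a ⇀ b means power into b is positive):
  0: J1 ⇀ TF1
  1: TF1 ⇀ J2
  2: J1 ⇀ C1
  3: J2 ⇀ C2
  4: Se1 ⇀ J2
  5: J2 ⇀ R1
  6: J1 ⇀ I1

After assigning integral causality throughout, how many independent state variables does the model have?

3  (C1, C2, I1 all integral)

β4 stroke→J2  (Se1 fixes effort; stroke away)
β2 stroke→J1  (C1 outputs effort q/C1)
β0 stroke→TF1  (J1 effort already set via bond 2)
β6 stroke→I1  (0-jn J1 has e-setter on 2)
β1 stroke→J2  (TF TF1: opposite of bond 0)
β3 stroke→J2  (C2 outputs effort q/C2)
β5 stroke→R1  (J2: last free bond brings flow in)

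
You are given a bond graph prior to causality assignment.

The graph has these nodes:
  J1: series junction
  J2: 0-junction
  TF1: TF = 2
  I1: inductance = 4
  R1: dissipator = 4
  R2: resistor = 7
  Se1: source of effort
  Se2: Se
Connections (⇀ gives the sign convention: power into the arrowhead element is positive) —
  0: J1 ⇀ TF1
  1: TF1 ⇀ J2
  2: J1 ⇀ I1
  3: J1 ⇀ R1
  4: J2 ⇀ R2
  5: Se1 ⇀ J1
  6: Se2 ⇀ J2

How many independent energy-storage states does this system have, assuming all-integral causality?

1  (I1 all integral)

β5 stroke→J1  (source Se1 imposes e)
β6 stroke→J2  (source Se2 imposes e)
β1 stroke→TF1  (J2 effort already set via bond 6)
β4 stroke→R2  (J2: bond 6 brought effort, rest push out)
β0 stroke→J1  (TF TF1: opposite of bond 1)
β2 stroke→I1  (I1 outputs flow p/I1)
β3 stroke→J1  (common-f at J1 fixed by 2)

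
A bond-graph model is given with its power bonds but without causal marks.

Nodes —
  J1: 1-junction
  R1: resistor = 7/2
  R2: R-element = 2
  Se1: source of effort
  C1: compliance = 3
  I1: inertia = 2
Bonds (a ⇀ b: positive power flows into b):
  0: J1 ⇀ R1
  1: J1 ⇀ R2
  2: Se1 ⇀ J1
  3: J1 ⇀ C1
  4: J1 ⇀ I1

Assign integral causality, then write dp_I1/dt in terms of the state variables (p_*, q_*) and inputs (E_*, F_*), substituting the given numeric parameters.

bond 2 →J1  (Se1 fixes effort; stroke away)
bond 3 →J1  (C1 outputs effort q/C1)
bond 4 →I1  (I1 outputs flow p/I1)
bond 0 →J1  (J1: bond 4 brought flow, rest push out)
bond 1 →J1  (common-f at J1 fixed by 4)

dp_I1/dt = E_Se1 - 11*p_I1/4 - q_C1/3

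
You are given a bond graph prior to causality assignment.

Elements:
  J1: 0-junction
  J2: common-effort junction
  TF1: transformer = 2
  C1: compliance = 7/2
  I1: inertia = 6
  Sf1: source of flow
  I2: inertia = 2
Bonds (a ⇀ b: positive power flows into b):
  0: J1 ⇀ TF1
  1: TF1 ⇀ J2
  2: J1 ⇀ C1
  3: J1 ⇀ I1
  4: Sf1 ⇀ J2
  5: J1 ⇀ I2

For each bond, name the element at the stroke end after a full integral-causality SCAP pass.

#0 stroke→TF1
#1 stroke→J2
#2 stroke→J1
#3 stroke→I1
#4 stroke→Sf1
#5 stroke→I2

bond 4 |Sf1  (Sf1 fixes flow; stroke at Sf1)
bond 1 |J2  (J2: last free bond brings effort in)
bond 0 |TF1  (TF1: transformer flips bond 1)
bond 2 |J1  (C1: C, integral causality)
bond 3 |I1  (J1: bond 2 brought effort, rest push out)
bond 5 |I2  (J1: bond 2 brought effort, rest push out)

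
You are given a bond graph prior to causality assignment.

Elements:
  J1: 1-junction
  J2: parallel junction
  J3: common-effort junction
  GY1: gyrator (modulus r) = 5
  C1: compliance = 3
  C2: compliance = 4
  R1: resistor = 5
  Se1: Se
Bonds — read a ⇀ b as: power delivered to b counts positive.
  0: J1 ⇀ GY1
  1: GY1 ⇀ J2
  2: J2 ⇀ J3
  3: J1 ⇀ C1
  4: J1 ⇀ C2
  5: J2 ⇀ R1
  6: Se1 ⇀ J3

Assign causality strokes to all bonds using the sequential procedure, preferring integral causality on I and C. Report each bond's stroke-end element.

bond 0 stroke at GY1
bond 1 stroke at GY1
bond 2 stroke at J2
bond 3 stroke at J1
bond 4 stroke at J1
bond 5 stroke at R1
bond 6 stroke at J3

bond 6 stroke→J3  (Se1 (Se) sets effort on bond)
bond 2 stroke→J2  (J3: bond 6 brought effort, rest push out)
bond 1 stroke→GY1  (common-e at J2 fixed by 2)
bond 5 stroke→R1  (common-e at J2 fixed by 2)
bond 0 stroke→GY1  (GY1: gyrator matches bond 1)
bond 3 stroke→J1  (J1 flow already set via bond 0)
bond 4 stroke→J1  (common-f at J1 fixed by 0)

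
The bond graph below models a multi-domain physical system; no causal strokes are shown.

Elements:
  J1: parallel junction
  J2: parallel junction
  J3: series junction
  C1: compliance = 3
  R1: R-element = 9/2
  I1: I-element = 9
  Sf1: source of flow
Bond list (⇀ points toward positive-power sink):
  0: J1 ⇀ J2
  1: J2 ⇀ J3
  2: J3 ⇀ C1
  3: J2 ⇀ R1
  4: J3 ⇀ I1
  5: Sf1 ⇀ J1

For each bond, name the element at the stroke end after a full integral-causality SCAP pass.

bond 0 |J1
bond 1 |J3
bond 2 |J3
bond 3 |J2
bond 4 |I1
bond 5 |Sf1

#5 |Sf1  (Sf1: flow source, stroke at near end)
#0 |J1  (J1 needs exactly one e-in)
#2 |J3  (C1 integral (e out))
#4 |I1  (prefer integral on I1)
#1 |J3  (J3 flow already set via bond 4)
#3 |J2  (closing 0-jn rule on J2)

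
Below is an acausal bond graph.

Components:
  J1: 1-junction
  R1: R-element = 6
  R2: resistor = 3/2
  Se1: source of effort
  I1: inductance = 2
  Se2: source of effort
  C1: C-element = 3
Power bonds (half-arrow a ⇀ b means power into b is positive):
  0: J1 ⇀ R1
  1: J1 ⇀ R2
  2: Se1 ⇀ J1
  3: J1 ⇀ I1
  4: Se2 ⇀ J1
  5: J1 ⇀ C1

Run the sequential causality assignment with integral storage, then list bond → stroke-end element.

β0 →J1
β1 →J1
β2 →J1
β3 →I1
β4 →J1
β5 →J1

#2 stroke→J1  (source Se1 imposes e)
#4 stroke→J1  (Se2 (Se) sets effort on bond)
#3 stroke→I1  (prefer integral on I1)
#0 stroke→J1  (J1 flow already set via bond 3)
#1 stroke→J1  (J1 flow already set via bond 3)
#5 stroke→J1  (J1: bond 3 brought flow, rest push out)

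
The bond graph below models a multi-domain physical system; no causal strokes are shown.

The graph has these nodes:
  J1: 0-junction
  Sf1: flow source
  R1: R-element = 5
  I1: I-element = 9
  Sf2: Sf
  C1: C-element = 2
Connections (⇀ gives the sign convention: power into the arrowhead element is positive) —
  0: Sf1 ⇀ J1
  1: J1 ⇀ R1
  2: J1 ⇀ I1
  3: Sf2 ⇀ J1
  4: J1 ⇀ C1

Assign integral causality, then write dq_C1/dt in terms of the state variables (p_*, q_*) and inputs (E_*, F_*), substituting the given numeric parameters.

bond 0 stroke→Sf1  (Sf1 fixes flow; stroke at Sf1)
bond 3 stroke→Sf2  (Sf2 (Sf) sets flow on bond)
bond 2 stroke→I1  (I1 integral (f out))
bond 4 stroke→J1  (C1 outputs effort q/C1)
bond 1 stroke→R1  (common-e at J1 fixed by 4)

dq_C1/dt = F_Sf1 + F_Sf2 - p_I1/9 - q_C1/10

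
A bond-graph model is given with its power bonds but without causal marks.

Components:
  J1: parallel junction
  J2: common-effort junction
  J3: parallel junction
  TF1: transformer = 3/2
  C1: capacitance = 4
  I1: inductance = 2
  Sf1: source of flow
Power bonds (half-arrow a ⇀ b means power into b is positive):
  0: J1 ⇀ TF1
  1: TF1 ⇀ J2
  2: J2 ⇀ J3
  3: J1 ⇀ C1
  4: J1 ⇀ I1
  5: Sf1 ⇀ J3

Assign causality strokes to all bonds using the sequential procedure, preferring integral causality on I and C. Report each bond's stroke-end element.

b0 |TF1
b1 |J2
b2 |J3
b3 |J1
b4 |I1
b5 |Sf1

#5 stroke at Sf1  (Sf1 fixes flow; stroke at Sf1)
#2 stroke at J3  (only one effort-in slot at J3)
#1 stroke at J2  (closing 0-jn rule on J2)
#0 stroke at TF1  (TF1: transformer flips bond 1)
#3 stroke at J1  (C1: C, integral causality)
#4 stroke at I1  (common-e at J1 fixed by 3)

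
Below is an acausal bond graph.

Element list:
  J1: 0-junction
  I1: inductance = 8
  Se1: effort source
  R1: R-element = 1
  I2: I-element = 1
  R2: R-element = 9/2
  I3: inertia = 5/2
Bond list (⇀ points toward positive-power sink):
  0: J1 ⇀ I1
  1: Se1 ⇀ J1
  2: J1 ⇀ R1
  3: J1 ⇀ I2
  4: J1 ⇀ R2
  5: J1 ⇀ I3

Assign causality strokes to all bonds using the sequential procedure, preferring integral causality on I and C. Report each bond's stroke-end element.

β1 stroke at J1  (source Se1 imposes e)
β0 stroke at I1  (J1 effort already set via bond 1)
β2 stroke at R1  (0-jn J1 has e-setter on 1)
β3 stroke at I2  (J1: bond 1 brought effort, rest push out)
β4 stroke at R2  (0-jn J1 has e-setter on 1)
β5 stroke at I3  (J1 effort already set via bond 1)

bond 0 →I1
bond 1 →J1
bond 2 →R1
bond 3 →I2
bond 4 →R2
bond 5 →I3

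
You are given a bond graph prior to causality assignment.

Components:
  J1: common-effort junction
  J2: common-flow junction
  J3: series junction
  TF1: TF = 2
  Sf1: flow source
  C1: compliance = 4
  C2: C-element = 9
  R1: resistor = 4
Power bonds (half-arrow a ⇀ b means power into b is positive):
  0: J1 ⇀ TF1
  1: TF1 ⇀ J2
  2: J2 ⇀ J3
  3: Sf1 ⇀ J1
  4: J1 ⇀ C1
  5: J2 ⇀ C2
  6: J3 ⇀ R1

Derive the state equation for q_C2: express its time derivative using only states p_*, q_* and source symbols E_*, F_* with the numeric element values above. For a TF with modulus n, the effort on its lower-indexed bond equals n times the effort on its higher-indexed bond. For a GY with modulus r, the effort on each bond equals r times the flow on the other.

dq_C2/dt = q_C1/32 - q_C2/36

bond 3 stroke→Sf1  (Sf1 fixes flow; stroke at Sf1)
bond 4 stroke→J1  (C1: C, integral causality)
bond 0 stroke→TF1  (common-e at J1 fixed by 4)
bond 1 stroke→J2  (TF TF1: opposite of bond 0)
bond 5 stroke→J2  (C2 outputs effort q/C2)
bond 2 stroke→J3  (J2: last free bond brings flow in)
bond 6 stroke→R1  (only one flow-in slot at J3)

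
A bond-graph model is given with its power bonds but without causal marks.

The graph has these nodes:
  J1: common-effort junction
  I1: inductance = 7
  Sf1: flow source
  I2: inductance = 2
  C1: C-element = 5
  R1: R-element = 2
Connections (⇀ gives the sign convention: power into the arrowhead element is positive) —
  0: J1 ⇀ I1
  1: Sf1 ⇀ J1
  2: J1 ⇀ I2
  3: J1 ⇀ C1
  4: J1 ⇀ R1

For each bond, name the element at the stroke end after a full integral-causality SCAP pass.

b1 |Sf1  (Sf1 fixes flow; stroke at Sf1)
b0 |I1  (I1 outputs flow p/I1)
b2 |I2  (I2 integral (f out))
b3 |J1  (C1: C, integral causality)
b4 |R1  (common-e at J1 fixed by 3)

bond 0 stroke at I1
bond 1 stroke at Sf1
bond 2 stroke at I2
bond 3 stroke at J1
bond 4 stroke at R1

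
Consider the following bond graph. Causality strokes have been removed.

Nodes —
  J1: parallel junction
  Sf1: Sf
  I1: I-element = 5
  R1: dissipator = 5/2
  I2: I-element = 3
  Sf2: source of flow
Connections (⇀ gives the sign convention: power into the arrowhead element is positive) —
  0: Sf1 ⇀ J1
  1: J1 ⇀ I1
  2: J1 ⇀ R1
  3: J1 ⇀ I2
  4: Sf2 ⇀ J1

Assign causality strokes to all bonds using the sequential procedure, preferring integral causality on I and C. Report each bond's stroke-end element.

#0 stroke at Sf1  (Sf1: flow source, stroke at near end)
#4 stroke at Sf2  (source Sf2 imposes f)
#1 stroke at I1  (I1 outputs flow p/I1)
#3 stroke at I2  (I2 outputs flow p/I2)
#2 stroke at J1  (J1 needs exactly one e-in)

#0 →Sf1
#1 →I1
#2 →J1
#3 →I2
#4 →Sf2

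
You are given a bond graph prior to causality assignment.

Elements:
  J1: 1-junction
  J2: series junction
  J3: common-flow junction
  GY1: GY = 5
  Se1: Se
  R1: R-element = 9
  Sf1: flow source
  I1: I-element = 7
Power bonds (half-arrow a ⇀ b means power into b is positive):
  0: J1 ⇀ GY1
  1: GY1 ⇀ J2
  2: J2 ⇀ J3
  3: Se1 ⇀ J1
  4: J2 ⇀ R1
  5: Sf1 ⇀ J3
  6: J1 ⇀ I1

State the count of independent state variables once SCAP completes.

b3 stroke→J1  (Se1: effort source, stroke at far end)
b5 stroke→Sf1  (source Sf1 imposes f)
b2 stroke→J3  (J3 flow already set via bond 5)
b1 stroke→J2  (J2: bond 2 brought flow, rest push out)
b4 stroke→J2  (J2 flow already set via bond 2)
b0 stroke→J1  (GY1: gyrator matches bond 1)
b6 stroke→I1  (closing 1-jn rule on J1)

1  (I1 all integral)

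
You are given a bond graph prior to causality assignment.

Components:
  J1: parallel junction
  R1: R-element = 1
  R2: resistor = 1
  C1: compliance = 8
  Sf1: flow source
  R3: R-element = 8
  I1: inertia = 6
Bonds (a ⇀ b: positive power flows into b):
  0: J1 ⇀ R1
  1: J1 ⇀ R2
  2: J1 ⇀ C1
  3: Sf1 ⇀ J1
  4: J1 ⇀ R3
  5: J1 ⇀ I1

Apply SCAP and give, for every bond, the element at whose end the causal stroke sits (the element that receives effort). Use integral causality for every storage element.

β3 |Sf1  (Sf1 (Sf) sets flow on bond)
β2 |J1  (C1 integral (e out))
β0 |R1  (J1: bond 2 brought effort, rest push out)
β1 |R2  (J1: bond 2 brought effort, rest push out)
β4 |R3  (common-e at J1 fixed by 2)
β5 |I1  (J1: bond 2 brought effort, rest push out)

β0 |R1
β1 |R2
β2 |J1
β3 |Sf1
β4 |R3
β5 |I1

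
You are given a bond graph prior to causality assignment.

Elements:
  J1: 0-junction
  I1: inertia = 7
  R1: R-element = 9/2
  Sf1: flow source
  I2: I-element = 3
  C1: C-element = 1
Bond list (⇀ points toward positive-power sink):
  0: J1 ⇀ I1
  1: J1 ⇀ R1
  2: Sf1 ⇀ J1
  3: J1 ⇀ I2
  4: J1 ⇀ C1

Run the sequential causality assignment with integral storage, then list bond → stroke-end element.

β2 |Sf1  (source Sf1 imposes f)
β0 |I1  (prefer integral on I1)
β3 |I2  (I2 integral (f out))
β4 |J1  (prefer integral on C1)
β1 |R1  (J1: bond 4 brought effort, rest push out)

β0 stroke at I1
β1 stroke at R1
β2 stroke at Sf1
β3 stroke at I2
β4 stroke at J1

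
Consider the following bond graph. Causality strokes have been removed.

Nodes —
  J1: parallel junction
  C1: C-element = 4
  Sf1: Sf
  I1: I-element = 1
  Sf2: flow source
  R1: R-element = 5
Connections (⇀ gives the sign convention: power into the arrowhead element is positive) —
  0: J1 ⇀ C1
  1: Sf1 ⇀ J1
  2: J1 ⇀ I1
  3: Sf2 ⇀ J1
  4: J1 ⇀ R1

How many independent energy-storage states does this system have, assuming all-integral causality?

2  (C1, I1 all integral)

bond 1 stroke→Sf1  (Sf1 fixes flow; stroke at Sf1)
bond 3 stroke→Sf2  (source Sf2 imposes f)
bond 0 stroke→J1  (C1: C, integral causality)
bond 2 stroke→I1  (J1: bond 0 brought effort, rest push out)
bond 4 stroke→R1  (J1 effort already set via bond 0)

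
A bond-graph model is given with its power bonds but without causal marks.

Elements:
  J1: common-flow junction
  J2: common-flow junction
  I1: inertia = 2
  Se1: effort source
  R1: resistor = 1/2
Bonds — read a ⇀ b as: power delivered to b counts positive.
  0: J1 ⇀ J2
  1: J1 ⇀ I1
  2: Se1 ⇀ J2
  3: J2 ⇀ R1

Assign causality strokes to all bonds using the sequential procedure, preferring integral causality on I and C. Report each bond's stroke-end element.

b0 stroke at J1
b1 stroke at I1
b2 stroke at J2
b3 stroke at J2

bond 2 stroke→J2  (Se1 fixes effort; stroke away)
bond 1 stroke→I1  (I1 outputs flow p/I1)
bond 0 stroke→J1  (common-f at J1 fixed by 1)
bond 3 stroke→J2  (common-f at J2 fixed by 0)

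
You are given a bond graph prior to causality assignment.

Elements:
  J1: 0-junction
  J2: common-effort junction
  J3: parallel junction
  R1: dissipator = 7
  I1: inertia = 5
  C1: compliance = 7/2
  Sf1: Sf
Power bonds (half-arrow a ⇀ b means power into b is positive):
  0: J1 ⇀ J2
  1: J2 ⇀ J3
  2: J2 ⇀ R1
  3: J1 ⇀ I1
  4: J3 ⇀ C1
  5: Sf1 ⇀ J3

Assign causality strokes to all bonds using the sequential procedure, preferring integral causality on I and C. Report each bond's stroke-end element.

b5 →Sf1  (Sf1: flow source, stroke at near end)
b3 →I1  (I1 outputs flow p/I1)
b0 →J1  (only one effort-in slot at J1)
b4 →J3  (C1: C, integral causality)
b1 →J2  (J3 effort already set via bond 4)
b2 →R1  (J2: bond 1 brought effort, rest push out)

b0 stroke at J1
b1 stroke at J2
b2 stroke at R1
b3 stroke at I1
b4 stroke at J3
b5 stroke at Sf1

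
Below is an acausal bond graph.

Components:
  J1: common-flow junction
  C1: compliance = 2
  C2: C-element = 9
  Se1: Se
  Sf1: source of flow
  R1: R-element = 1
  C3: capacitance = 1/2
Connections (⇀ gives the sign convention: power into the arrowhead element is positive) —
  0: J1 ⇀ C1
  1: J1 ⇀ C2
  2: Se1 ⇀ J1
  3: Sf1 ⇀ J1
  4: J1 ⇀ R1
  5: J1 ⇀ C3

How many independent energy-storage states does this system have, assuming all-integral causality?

3  (C1, C2, C3 all integral)

bond 2 →J1  (Se1: effort source, stroke at far end)
bond 3 →Sf1  (Sf1 (Sf) sets flow on bond)
bond 0 →J1  (common-f at J1 fixed by 3)
bond 1 →J1  (1-jn J1 has f-setter on 3)
bond 4 →J1  (J1: bond 3 brought flow, rest push out)
bond 5 →J1  (common-f at J1 fixed by 3)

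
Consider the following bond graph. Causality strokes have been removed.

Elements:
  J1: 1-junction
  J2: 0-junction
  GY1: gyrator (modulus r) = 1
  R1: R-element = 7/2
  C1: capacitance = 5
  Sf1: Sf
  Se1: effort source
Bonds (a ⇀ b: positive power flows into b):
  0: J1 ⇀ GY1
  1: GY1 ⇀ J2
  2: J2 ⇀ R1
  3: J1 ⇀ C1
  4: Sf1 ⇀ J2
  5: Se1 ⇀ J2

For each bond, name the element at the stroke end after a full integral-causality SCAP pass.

bond 0 stroke→GY1
bond 1 stroke→GY1
bond 2 stroke→R1
bond 3 stroke→J1
bond 4 stroke→Sf1
bond 5 stroke→J2

bond 4 →Sf1  (Sf1 (Sf) sets flow on bond)
bond 5 →J2  (source Se1 imposes e)
bond 1 →GY1  (J2: bond 5 brought effort, rest push out)
bond 2 →R1  (common-e at J2 fixed by 5)
bond 0 →GY1  (GY1 both-in/both-out from 1)
bond 3 →J1  (common-f at J1 fixed by 0)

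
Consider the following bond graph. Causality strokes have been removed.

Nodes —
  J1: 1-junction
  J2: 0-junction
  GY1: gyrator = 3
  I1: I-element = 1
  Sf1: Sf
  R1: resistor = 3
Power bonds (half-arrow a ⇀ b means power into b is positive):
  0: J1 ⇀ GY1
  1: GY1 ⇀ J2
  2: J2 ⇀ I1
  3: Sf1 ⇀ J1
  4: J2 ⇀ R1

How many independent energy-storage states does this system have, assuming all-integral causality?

b3 stroke at Sf1  (Sf1 fixes flow; stroke at Sf1)
b0 stroke at J1  (common-f at J1 fixed by 3)
b1 stroke at J2  (GY1: gyrator matches bond 0)
b2 stroke at I1  (J2 effort already set via bond 1)
b4 stroke at R1  (common-e at J2 fixed by 1)

1  (I1 all integral)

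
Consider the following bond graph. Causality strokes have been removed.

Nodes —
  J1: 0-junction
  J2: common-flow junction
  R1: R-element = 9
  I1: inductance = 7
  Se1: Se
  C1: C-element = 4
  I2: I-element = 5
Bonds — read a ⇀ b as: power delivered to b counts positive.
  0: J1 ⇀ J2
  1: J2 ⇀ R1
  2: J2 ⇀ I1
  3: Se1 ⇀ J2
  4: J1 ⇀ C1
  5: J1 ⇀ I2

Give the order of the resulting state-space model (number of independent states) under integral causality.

bond 3 |J2  (Se1 fixes effort; stroke away)
bond 2 |I1  (prefer integral on I1)
bond 0 |J2  (J2 flow already set via bond 2)
bond 1 |J2  (J2: bond 2 brought flow, rest push out)
bond 4 |J1  (prefer integral on C1)
bond 5 |I2  (J1 effort already set via bond 4)

3  (C1, I1, I2 all integral)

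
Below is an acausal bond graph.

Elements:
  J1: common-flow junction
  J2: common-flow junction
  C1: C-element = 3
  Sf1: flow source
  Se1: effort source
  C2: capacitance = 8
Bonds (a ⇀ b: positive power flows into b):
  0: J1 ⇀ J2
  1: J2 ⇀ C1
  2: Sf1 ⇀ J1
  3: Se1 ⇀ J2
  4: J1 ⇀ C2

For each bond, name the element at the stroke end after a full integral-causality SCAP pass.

b2 stroke→Sf1  (Sf1 fixes flow; stroke at Sf1)
b3 stroke→J2  (Se1 (Se) sets effort on bond)
b0 stroke→J1  (J1: bond 2 brought flow, rest push out)
b4 stroke→J1  (common-f at J1 fixed by 2)
b1 stroke→J2  (J2 flow already set via bond 0)

#0 →J1
#1 →J2
#2 →Sf1
#3 →J2
#4 →J1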